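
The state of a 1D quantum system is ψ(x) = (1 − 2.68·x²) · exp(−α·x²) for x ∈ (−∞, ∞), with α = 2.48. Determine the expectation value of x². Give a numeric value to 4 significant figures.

0.07039

⟨x²⟩ = ∫ x²·|ψ|² dx / ∫|ψ|² dx (integrals over the domain).
Expand each integrand as polynomial × e^(−2αx²) and use ∫x^(2j)·e^(−2αx²) dx = (2j−1)!!/(4α)^j · √(π/(2α)), odd powers → 0; here √(π/(2α)) = 0.79586.
State is unnormalized: ∫|ψ|² dx = 0.54010, and ∫ψ*·x²·ψ dx = 0.038015, so ⟨x²⟩ = 0.038015 / 0.54010.
⟨x²⟩ = 0.070385.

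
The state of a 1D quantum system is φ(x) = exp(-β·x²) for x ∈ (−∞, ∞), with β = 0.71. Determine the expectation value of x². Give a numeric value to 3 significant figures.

0.352

⟨x²⟩ = ∫ x²·|φ|² dx / ∫|φ|² dx (integrals over the domain).
Gaussian moments: ∫x^(2j)·e^(−2βx²) dx = (2j−1)!!/(4β)^j · √(π/(2β)), odd powers integrate to 0; here √(π/(2β)) = 1.4874.
State is unnormalized: ∫|φ|² dx = 1.4874, and ∫φ*·x²·φ dx = 0.52374, so ⟨x²⟩ = 0.52374 / 1.4874.
⟨x²⟩ = 0.35211.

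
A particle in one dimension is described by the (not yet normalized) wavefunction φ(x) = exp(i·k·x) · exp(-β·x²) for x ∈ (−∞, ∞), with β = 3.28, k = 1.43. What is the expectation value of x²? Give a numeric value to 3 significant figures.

⟨x²⟩ = ∫ x²·|φ|² dx / ∫|φ|² dx (integrals over the domain).
Gaussian moments: ∫x^(2j)·e^(−2βx²) dx = (2j−1)!!/(4β)^j · √(π/(2β)), odd powers integrate to 0; here √(π/(2β)) = 0.69203.
State is unnormalized: ∫|φ|² dx = 0.69203, and ∫φ*·x²·φ dx = 0.052746, so ⟨x²⟩ = 0.052746 / 0.69203.
⟨x²⟩ = 0.076220.

0.0762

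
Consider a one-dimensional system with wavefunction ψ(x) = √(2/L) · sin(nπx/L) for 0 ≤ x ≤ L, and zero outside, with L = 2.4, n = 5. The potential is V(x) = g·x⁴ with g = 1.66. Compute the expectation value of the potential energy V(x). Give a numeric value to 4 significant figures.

⟨V⟩ = ∫ V(x)·|ψ|² dx.
With sin²θ = (1 − cos2θ)/2 on 0 ≤ x ≤ L: ∫sin²(nπx/L) dx = L/2, ∫x·sin²(nπx/L) dx = L²/4, ∫x²·sin²(nπx/L) dx = L³·(1/6 − 1/(4n²π²)); higher powers xᵏ the same way, integrating xᵏ·cos(2nπx/L) by parts.
⟨V⟩ = 10.793.

10.79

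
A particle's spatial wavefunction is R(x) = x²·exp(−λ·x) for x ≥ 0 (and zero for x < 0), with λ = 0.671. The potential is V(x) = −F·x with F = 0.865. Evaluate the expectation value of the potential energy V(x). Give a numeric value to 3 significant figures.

-3.22

⟨V⟩ = ∫ V(x)·|R|² dx / ∫|R|² dx.
Every integrand reduces to terms xʲ·e^(−2λx) on [0, ∞); use ∫₀^∞ xʲ·e^(−2λx) dx = j!/(2λ)^(j+1).
State is unnormalized: ∫|R|² dx = 5.5138, and ∫R*·V(x)·R dx = -17.770, so ⟨V⟩ = -17.770 / 5.5138.
⟨V⟩ = -3.2228.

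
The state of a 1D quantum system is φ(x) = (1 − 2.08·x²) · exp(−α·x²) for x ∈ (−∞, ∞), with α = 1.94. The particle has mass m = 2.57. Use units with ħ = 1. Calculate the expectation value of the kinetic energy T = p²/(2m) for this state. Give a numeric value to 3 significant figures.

1.13

T = −(ħ²/2m) d²/dx², so ⟨T⟩ = −(ħ²/2m) ∫ φ*·φ'' dx / ∫|φ|² dx; with m = 2.57.
Expand each integrand as polynomial × e^(−2αx²) and use ∫x^(2j)·e^(−2αx²) dx = (2j−1)!!/(4α)^j · √(π/(2α)), odd powers → 0; here √(π/(2α)) = 0.89983. Differentiate with the product rule, d/dx e^(−αx²) = −2αx·e^(−αx²).
State is unnormalized: ∫|φ|² dx = 0.61139, and ∫φ*·(−ħ²/2m · φ'') dx = 0.69249, so ⟨T⟩ = 0.69249 / 0.61139.
⟨T⟩ = 1.1326.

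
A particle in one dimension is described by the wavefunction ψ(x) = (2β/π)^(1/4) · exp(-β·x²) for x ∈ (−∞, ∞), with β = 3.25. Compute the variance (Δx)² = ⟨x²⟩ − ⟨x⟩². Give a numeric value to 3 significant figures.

Compute ⟨x⟩ and ⟨x²⟩ separately, then (Δx)² = ⟨x²⟩ − ⟨x⟩².
Gaussian moments: ∫x^(2j)·e^(−2βx²) dx = (2j−1)!!/(4β)^j · √(π/(2β)), odd powers integrate to 0; here √(π/(2β)) = 0.69521.
⟨x⟩ = 0.0000 and ⟨x²⟩ = 0.076923.
(Δx)² = 0.076923 − (0.0000)² = 0.076923.

0.0769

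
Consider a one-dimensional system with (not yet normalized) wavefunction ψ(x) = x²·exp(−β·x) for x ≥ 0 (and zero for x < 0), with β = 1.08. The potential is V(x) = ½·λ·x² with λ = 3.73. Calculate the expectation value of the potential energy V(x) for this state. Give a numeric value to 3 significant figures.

12.0

⟨V⟩ = ∫ V(x)·|ψ|² dx / ∫|ψ|² dx.
Every integrand reduces to terms xʲ·e^(−2βx) on [0, ∞); use ∫₀^∞ xʲ·e^(−2βx) dx = j!/(2β)^(j+1).
State is unnormalized: ∫|ψ|² dx = 0.51044, and ∫ψ*·V(x)·ψ dx = 6.1212, so ⟨V⟩ = 6.1212 / 0.51044.
⟨V⟩ = 11.992.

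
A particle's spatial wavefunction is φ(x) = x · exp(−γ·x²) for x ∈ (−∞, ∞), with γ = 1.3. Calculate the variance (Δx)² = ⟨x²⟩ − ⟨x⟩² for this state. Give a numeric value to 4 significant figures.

Compute ⟨x⟩ and ⟨x²⟩ separately, then (Δx)² = ⟨x²⟩ − ⟨x⟩².
Expand each integrand as polynomial × e^(−2γx²) and use ∫x^(2j)·e^(−2γx²) dx = (2j−1)!!/(4γ)^j · √(π/(2γ)), odd powers → 0; here √(π/(2γ)) = 1.0992.
Normalization: ∫|φ|² dx = 0.21139.
⟨x⟩ = 0.0000 and ⟨x²⟩ = 0.57692.
(Δx)² = 0.57692 − (0.0000)² = 0.57692.

0.5769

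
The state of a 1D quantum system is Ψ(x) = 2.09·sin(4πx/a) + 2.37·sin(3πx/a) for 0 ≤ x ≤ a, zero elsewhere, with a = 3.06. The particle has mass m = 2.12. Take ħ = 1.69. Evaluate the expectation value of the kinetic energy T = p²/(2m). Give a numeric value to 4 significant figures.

T = −(ħ²/2m) d²/dx², so ⟨T⟩ = −(ħ²/2m) ∫ Ψ*·Ψ'' dx / ∫|Ψ|² dx; with m = 2.12.
d²/dx² sin(jπx/a) = −(jπ/a)²·sin(jπx/a); on 0 ≤ x ≤ a, ∫sin²(jπx/a) dx = a/2 and ∫sin(jπx/a)·sin(lπx/a) dx = 0 for j ≠ l, so only diagonal terms survive in ∫|Ψ|² and ∫Ψ·Ψ″; ∫Ψ·Ψ′ dx = [Ψ²/2] between the walls = 0.
State is unnormalized: ∫|Ψ|² dx = 15.277, and ∫Ψ*·(−ħ²/2m · Ψ'') dx = 130.84, so ⟨T⟩ = 130.84 / 15.277.
⟨T⟩ = 8.5643.

8.564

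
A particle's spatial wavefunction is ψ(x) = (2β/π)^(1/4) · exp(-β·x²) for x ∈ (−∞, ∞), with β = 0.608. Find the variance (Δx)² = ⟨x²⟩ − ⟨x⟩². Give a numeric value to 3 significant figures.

0.411

Compute ⟨x⟩ and ⟨x²⟩ separately, then (Δx)² = ⟨x²⟩ − ⟨x⟩².
Gaussian moments: ∫x^(2j)·e^(−2βx²) dx = (2j−1)!!/(4β)^j · √(π/(2β)), odd powers integrate to 0; here √(π/(2β)) = 1.6073.
⟨x⟩ = 0.0000 and ⟨x²⟩ = 0.41118.
(Δx)² = 0.41118 − (0.0000)² = 0.41118.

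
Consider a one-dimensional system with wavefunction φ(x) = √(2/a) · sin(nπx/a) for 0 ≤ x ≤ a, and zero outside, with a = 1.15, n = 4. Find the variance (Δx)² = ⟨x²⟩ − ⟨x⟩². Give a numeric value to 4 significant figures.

Compute ⟨x⟩ and ⟨x²⟩ separately, then (Δx)² = ⟨x²⟩ − ⟨x⟩².
With sin²θ = (1 − cos2θ)/2 on 0 ≤ x ≤ a: ∫sin²(nπx/a) dx = a/2, ∫x·sin²(nπx/a) dx = a²/4, ∫x²·sin²(nπx/a) dx = a³·(1/6 − 1/(4n²π²)); higher powers xᵏ the same way, integrating xᵏ·cos(2nπx/a) by parts.
⟨x⟩ = 0.57500 and ⟨x²⟩ = 0.43665.
(Δx)² = 0.43665 − (0.57500)² = 0.10602.

0.1060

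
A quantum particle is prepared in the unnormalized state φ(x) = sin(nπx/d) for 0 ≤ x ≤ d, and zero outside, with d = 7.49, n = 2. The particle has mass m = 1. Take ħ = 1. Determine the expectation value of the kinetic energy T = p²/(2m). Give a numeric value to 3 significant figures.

0.352

T = −(ħ²/2m) d²/dx², so ⟨T⟩ = −(ħ²/2m) ∫ φ*·φ'' dx / ∫|φ|² dx; with m = 1.
d/dx sin(nπx/d) = (nπ/d)·cos(nπx/d) and d²/dx² sin(nπx/d) = −(nπ/d)²·sin(nπx/d); on 0 ≤ x ≤ d, ∫sin²(nπx/d) dx = d/2 and ∫sin(nπx/d)·cos(nπx/d) dx = 0.
State is unnormalized: ∫|φ|² dx = 3.7450, and ∫φ*·(−ħ²/2m · φ'') dx = 1.3177, so ⟨T⟩ = 1.3177 / 3.7450.
⟨T⟩ = 0.35186.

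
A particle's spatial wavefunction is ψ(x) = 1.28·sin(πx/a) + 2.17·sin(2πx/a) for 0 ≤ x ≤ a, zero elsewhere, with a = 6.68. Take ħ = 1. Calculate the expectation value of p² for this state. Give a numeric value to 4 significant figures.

p² ψ = −ħ² d²ψ/dx²; ⟨p²⟩ = −ħ² ∫ ψ*·ψ'' dx / ∫|ψ|² dx.
d²/dx² sin(jπx/a) = −(jπ/a)²·sin(jπx/a); on 0 ≤ x ≤ a, ∫sin²(jπx/a) dx = a/2 and ∫sin(jπx/a)·sin(lπx/a) dx = 0 for j ≠ l, so only diagonal terms survive in ∫|ψ|² and ∫ψ·ψ″; ∫ψ·ψ′ dx = [ψ²/2] between the walls = 0.
State is unnormalized: ∫|ψ|² dx = 21.200, and ∫ψ*·(−ħ² ψ'') dx = 15.125, so ⟨p²⟩ = 15.125 / 21.200.
⟨p²⟩ = 0.71344.

0.7134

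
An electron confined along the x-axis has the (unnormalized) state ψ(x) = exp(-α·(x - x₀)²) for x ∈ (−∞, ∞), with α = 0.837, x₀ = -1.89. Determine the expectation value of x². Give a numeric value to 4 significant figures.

⟨x²⟩ = ∫ x²·|ψ|² dx / ∫|ψ|² dx (integrals over the domain).
Gaussian moments (u = x − x₀): ∫u^(2j)·e^(−2αu²) du = (2j−1)!!/(4α)^j · √(π/(2α)), odd powers integrate to 0; here √(π/(2α)) = 1.3699.
State is unnormalized: ∫|ψ|² dx = 1.3699, and ∫ψ*·x²·ψ dx = 5.3027, so ⟨x²⟩ = 5.3027 / 1.3699.
⟨x²⟩ = 3.8708.

3.871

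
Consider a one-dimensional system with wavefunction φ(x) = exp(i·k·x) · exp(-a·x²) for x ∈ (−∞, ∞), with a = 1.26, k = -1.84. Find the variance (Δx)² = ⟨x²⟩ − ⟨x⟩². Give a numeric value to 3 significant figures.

0.198

Compute ⟨x⟩ and ⟨x²⟩ separately, then (Δx)² = ⟨x²⟩ − ⟨x⟩².
Gaussian moments: ∫x^(2j)·e^(−2ax²) dx = (2j−1)!!/(4a)^j · √(π/(2a)), odd powers integrate to 0; here √(π/(2a)) = 1.1165.
Normalization: ∫|φ|² dx = 1.1165.
⟨x⟩ = 0.0000 and ⟨x²⟩ = 0.19841.
(Δx)² = 0.19841 − (0.0000)² = 0.19841.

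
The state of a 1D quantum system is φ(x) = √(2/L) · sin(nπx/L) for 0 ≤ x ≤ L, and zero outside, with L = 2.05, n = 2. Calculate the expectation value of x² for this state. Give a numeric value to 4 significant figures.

⟨x²⟩ = ∫ x²·|φ|² dx (integrals over the domain).
With sin²θ = (1 − cos2θ)/2 on 0 ≤ x ≤ L: ∫sin²(nπx/L) dx = L/2, ∫x·sin²(nπx/L) dx = L²/4, ∫x²·sin²(nπx/L) dx = L³·(1/6 − 1/(4n²π²)); higher powers xᵏ the same way, integrating xᵏ·cos(2nπx/L) by parts.
⟨x²⟩ = 1.3476.

1.348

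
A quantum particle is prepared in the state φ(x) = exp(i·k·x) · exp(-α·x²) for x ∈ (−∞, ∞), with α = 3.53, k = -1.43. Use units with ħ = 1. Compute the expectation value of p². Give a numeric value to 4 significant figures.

5.575

p² φ = −ħ² d²φ/dx²; ⟨p²⟩ = −ħ² ∫ φ*·φ'' dx / ∫|φ|² dx.
Gaussian moments: ∫x^(2j)·e^(−2αx²) dx = (2j−1)!!/(4α)^j · √(π/(2α)), odd powers integrate to 0; here √(π/(2α)) = 0.66707. Derivatives: φ′ = (ik − 2αx)·φ, φ″ = ((ik − 2αx)² − 2α)·φ; the odd-in-x pieces drop out.
State is unnormalized: ∫|φ|² dx = 0.66707, and ∫φ*·(−ħ² φ'') dx = 3.7189, so ⟨p²⟩ = 3.7189 / 0.66707.
⟨p²⟩ = 5.5749.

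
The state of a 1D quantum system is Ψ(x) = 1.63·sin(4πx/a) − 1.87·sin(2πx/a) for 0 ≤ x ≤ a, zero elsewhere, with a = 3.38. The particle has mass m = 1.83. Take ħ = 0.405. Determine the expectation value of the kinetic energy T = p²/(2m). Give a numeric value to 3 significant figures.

T = −(ħ²/2m) d²/dx², so ⟨T⟩ = −(ħ²/2m) ∫ Ψ*·Ψ'' dx / ∫|Ψ|² dx; with m = 1.83.
d²/dx² sin(jπx/a) = −(jπ/a)²·sin(jπx/a); on 0 ≤ x ≤ a, ∫sin²(jπx/a) dx = a/2 and ∫sin(jπx/a)·sin(lπx/a) dx = 0 for j ≠ l, so only diagonal terms survive in ∫|Ψ|² and ∫Ψ·Ψ″; ∫Ψ·Ψ′ dx = [Ψ²/2] between the walls = 0.
State is unnormalized: ∫|Ψ|² dx = 10.400, and ∫Ψ*·(−ħ²/2m · Ψ'') dx = 3.6967, so ⟨T⟩ = 3.6967 / 10.400.
⟨T⟩ = 0.35546.

0.355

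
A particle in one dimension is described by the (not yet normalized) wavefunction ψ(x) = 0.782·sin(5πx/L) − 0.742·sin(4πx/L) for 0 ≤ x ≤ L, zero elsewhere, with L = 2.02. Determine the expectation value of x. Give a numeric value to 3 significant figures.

1.41

⟨x⟩ = ∫ x·|ψ|² dx / ∫|ψ|² dx (integrals over the domain).
On 0 ≤ x ≤ L (j ≠ l): ∫sin²(jπx/L) dx = L/2, ∫sin(jπx/L)·sin(lπx/L) dx = 0; diagonal moments ∫x·sin²(jπx/L) dx = L²/4, ∫x²·sin²(jπx/L) dx = L³·(1/6 − 1/(4j²π²)); cross terms ∫x·sin(jπx/L)·sin(lπx/L) dx = 0 for j + l even and −4jlL²/(π²(j² − l²)²) for j + l odd, ∫x²·sin(jπx/L)·sin(lπx/L) dx = (−1)^(j+l)·4jlL³/(π²(j² − l²)²); higher powers the same way via product-to-sum and parts.
State is unnormalized: ∫|ψ|² dx = 1.1737, and ∫ψ*·x·ψ dx = 1.6593, so ⟨x⟩ = 1.6593 / 1.1737.
⟨x⟩ = 1.4137.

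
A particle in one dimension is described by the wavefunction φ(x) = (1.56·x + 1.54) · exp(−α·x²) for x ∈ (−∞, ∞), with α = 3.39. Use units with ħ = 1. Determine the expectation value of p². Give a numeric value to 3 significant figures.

3.87

p² φ = −ħ² d²φ/dx²; ⟨p²⟩ = −ħ² ∫ φ*·φ'' dx / ∫|φ|² dx.
Expand each integrand as polynomial × e^(−2αx²) and use ∫x^(2j)·e^(−2αx²) dx = (2j−1)!!/(4α)^j · √(π/(2α)), odd powers → 0; here √(π/(2α)) = 0.68071. Differentiate with the product rule, d/dx e^(−αx²) = −2αx·e^(−αx²).
State is unnormalized: ∫|φ|² dx = 1.7365, and ∫φ*·(−ħ² φ'') dx = 6.7151, so ⟨p²⟩ = 6.7151 / 1.7365.
⟨p²⟩ = 3.8670.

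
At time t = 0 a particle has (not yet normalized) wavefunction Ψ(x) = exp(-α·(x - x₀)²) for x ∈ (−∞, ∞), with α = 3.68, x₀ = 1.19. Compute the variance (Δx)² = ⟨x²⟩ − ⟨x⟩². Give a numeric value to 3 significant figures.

Compute ⟨x⟩ and ⟨x²⟩ separately, then (Δx)² = ⟨x²⟩ − ⟨x⟩².
Gaussian moments (u = x − x₀): ∫u^(2j)·e^(−2αu²) du = (2j−1)!!/(4α)^j · √(π/(2α)), odd powers integrate to 0; here √(π/(2α)) = 0.65334.
Normalization: ∫|Ψ|² dx = 0.65334.
⟨x⟩ = 1.1900 and ⟨x²⟩ = 1.4840.
(Δx)² = 1.4840 − (1.1900)² = 0.067935.

0.0679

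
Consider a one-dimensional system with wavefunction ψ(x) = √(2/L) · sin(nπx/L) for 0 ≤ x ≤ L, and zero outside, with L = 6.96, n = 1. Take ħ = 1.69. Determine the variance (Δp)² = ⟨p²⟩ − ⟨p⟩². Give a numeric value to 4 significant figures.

0.5819

Compute ⟨p⟩ and ⟨p²⟩ separately; (Δp)² = ⟨p²⟩ − ⟨p⟩².
d/dx sin(nπx/L) = (nπ/L)·cos(nπx/L) and d²/dx² sin(nπx/L) = −(nπ/L)²·sin(nπx/L); on 0 ≤ x ≤ L, ∫sin²(nπx/L) dx = L/2 and ∫sin(nπx/L)·cos(nπx/L) dx = 0.
⟨p⟩ = 0.0000 and ⟨p²⟩ = 0.58191.
(Δp)² = 0.58191 − (0.0000)² = 0.58191.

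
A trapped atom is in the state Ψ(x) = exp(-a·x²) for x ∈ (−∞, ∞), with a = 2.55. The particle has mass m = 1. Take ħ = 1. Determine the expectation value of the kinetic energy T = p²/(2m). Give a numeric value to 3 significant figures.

1.28

T = −(ħ²/2m) d²/dx², so ⟨T⟩ = −(ħ²/2m) ∫ Ψ*·Ψ'' dx / ∫|Ψ|² dx; with m = 1.
Gaussian moments: ∫x^(2j)·e^(−2ax²) dx = (2j−1)!!/(4a)^j · √(π/(2a)), odd powers integrate to 0; here √(π/(2a)) = 0.78486. Derivatives: d/dx e^(−ax²) = −2ax·e^(−ax²), d²/dx² e^(−ax²) = (4a²x² − 2a)·e^(−ax²).
State is unnormalized: ∫|Ψ|² dx = 0.78486, and ∫Ψ*·(−ħ²/2m · Ψ'') dx = 1.0007, so ⟨T⟩ = 1.0007 / 0.78486.
⟨T⟩ = 1.2750.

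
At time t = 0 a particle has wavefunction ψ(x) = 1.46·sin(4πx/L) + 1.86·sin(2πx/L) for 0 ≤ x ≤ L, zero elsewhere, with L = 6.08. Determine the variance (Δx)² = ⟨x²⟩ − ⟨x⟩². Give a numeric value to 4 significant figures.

4.363

Compute ⟨x⟩ and ⟨x²⟩ separately, then (Δx)² = ⟨x²⟩ − ⟨x⟩².
On 0 ≤ x ≤ L (j ≠ l): ∫sin²(jπx/L) dx = L/2, ∫sin(jπx/L)·sin(lπx/L) dx = 0; diagonal moments ∫x·sin²(jπx/L) dx = L²/4, ∫x²·sin²(jπx/L) dx = L³·(1/6 − 1/(4j²π²)); cross terms ∫x·sin(jπx/L)·sin(lπx/L) dx = 0 for j + l even and −4jlL²/(π²(j² − l²)²) for j + l odd, ∫x²·sin(jπx/L)·sin(lπx/L) dx = (−1)^(j+l)·4jlL³/(π²(j² − l²)²); higher powers the same way via product-to-sum and parts.
Normalization: ∫|ψ|² dx = 16.997.
⟨x⟩ = 3.0400 and ⟨x²⟩ = 13.605.
(Δx)² = 13.605 − (3.0400)² = 4.3632.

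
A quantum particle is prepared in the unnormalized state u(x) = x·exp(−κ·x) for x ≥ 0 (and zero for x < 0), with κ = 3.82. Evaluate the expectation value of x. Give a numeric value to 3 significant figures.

0.393

⟨x⟩ = ∫ x·|u|² dx / ∫|u|² dx (integrals over the domain).
Every integrand reduces to terms xʲ·e^(−2κx) on [0, ∞); use ∫₀^∞ xʲ·e^(−2κx) dx = j!/(2κ)^(j+1).
State is unnormalized: ∫|u|² dx = 0.0044849, and ∫u*·x·u dx = 0.0017611, so ⟨x⟩ = 0.0017611 / 0.0044849.
⟨x⟩ = 0.39267.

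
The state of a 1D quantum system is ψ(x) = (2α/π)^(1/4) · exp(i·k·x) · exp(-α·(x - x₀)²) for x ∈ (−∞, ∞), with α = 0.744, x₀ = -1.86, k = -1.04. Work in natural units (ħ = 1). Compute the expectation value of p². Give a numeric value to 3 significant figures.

p² ψ = −ħ² d²ψ/dx²; ⟨p²⟩ = −ħ² ∫ ψ*·ψ'' dx.
Gaussian moments (u = x − x₀): ∫u^(2j)·e^(−2αu²) du = (2j−1)!!/(4α)^j · √(π/(2α)), odd powers integrate to 0; here √(π/(2α)) = 1.4530. Derivatives: ψ′ = (ik − 2αu)·ψ, ψ″ = ((ik − 2αu)² − 2α)·ψ; the odd-in-u pieces drop out.
⟨p²⟩ = 1.8256.

1.83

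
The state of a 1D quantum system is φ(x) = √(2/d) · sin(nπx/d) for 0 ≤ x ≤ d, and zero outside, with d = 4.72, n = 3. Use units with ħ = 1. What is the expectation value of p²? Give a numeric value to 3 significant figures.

3.99

p² φ = −ħ² d²φ/dx²; ⟨p²⟩ = −ħ² ∫ φ*·φ'' dx.
d/dx sin(nπx/d) = (nπ/d)·cos(nπx/d) and d²/dx² sin(nπx/d) = −(nπ/d)²·sin(nπx/d); on 0 ≤ x ≤ d, ∫sin²(nπx/d) dx = d/2 and ∫sin(nπx/d)·cos(nπx/d) dx = 0.
⟨p²⟩ = 3.9871.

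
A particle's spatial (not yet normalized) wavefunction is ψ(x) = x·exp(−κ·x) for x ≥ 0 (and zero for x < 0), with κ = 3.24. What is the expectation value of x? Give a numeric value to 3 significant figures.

⟨x⟩ = ∫ x·|ψ|² dx / ∫|ψ|² dx (integrals over the domain).
Every integrand reduces to terms xʲ·e^(−2κx) on [0, ∞); use ∫₀^∞ xʲ·e^(−2κx) dx = j!/(2κ)^(j+1).
State is unnormalized: ∫|ψ|² dx = 0.0073503, and ∫ψ*·x·ψ dx = 0.0034029, so ⟨x⟩ = 0.0034029 / 0.0073503.
⟨x⟩ = 0.46296.

0.463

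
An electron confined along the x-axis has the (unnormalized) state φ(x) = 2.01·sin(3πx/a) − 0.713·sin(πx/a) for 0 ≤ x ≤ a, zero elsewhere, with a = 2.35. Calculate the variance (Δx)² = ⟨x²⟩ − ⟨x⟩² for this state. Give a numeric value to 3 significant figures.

Compute ⟨x⟩ and ⟨x²⟩ separately, then (Δx)² = ⟨x²⟩ − ⟨x⟩².
On 0 ≤ x ≤ a (j ≠ l): ∫sin²(jπx/a) dx = a/2, ∫sin(jπx/a)·sin(lπx/a) dx = 0; diagonal moments ∫x·sin²(jπx/a) dx = a²/4, ∫x²·sin²(jπx/a) dx = a³·(1/6 − 1/(4j²π²)); cross terms ∫x·sin(jπx/a)·sin(lπx/a) dx = 0 for j + l even and −4jla²/(π²(j² − l²)²) for j + l odd, ∫x²·sin(jπx/a)·sin(lπx/a) dx = (−1)^(j+l)·4jla³/(π²(j² − l²)²); higher powers the same way via product-to-sum and parts.
Normalization: ∫|φ|² dx = 5.3445.
⟨x⟩ = 1.1750 and ⟨x²⟩ = 1.6497.
(Δx)² = 1.6497 − (1.1750)² = 0.26910.

0.269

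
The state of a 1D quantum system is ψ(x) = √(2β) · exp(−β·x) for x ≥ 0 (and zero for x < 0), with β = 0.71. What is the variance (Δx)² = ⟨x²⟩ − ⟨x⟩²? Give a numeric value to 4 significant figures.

Compute ⟨x⟩ and ⟨x²⟩ separately, then (Δx)² = ⟨x²⟩ − ⟨x⟩².
Every integrand reduces to terms xʲ·e^(−2βx) on [0, ∞); use ∫₀^∞ xʲ·e^(−2βx) dx = j!/(2β)^(j+1).
⟨x⟩ = 0.70423 and ⟨x²⟩ = 0.99187.
(Δx)² = 0.99187 − (0.70423)² = 0.49593.

0.4959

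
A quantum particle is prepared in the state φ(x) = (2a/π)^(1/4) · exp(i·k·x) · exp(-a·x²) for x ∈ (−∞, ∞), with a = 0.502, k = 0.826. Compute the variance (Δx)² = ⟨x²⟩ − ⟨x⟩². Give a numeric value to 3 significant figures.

Compute ⟨x⟩ and ⟨x²⟩ separately, then (Δx)² = ⟨x²⟩ − ⟨x⟩².
Gaussian moments: ∫x^(2j)·e^(−2ax²) dx = (2j−1)!!/(4a)^j · √(π/(2a)), odd powers integrate to 0; here √(π/(2a)) = 1.7689.
⟨x⟩ = 0.0000 and ⟨x²⟩ = 0.49801.
(Δx)² = 0.49801 − (0.0000)² = 0.49801.

0.498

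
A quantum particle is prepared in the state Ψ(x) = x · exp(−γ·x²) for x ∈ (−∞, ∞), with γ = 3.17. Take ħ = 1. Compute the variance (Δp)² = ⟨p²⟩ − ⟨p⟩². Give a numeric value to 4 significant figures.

Compute ⟨p⟩ and ⟨p²⟩ separately; (Δp)² = ⟨p²⟩ − ⟨p⟩².
Expand each integrand as polynomial × e^(−2γx²) and use ∫x^(2j)·e^(−2γx²) dx = (2j−1)!!/(4γ)^j · √(π/(2γ)), odd powers → 0; here √(π/(2γ)) = 0.70393. Differentiate with the product rule, d/dx e^(−γx²) = −2γx·e^(−γx²).
Normalization: ∫|Ψ|² dx = 0.055515.
⟨p⟩ = 0.0000 and ⟨p²⟩ = 9.5100.
(Δp)² = 9.5100 − (0.0000)² = 9.5100.

9.510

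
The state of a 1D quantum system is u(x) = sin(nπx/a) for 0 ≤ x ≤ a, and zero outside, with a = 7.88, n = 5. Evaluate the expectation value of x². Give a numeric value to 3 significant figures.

20.6

⟨x²⟩ = ∫ x²·|u|² dx / ∫|u|² dx (integrals over the domain).
With sin²θ = (1 − cos2θ)/2 on 0 ≤ x ≤ a: ∫sin²(nπx/a) dx = a/2, ∫x·sin²(nπx/a) dx = a²/4, ∫x²·sin²(nπx/a) dx = a³·(1/6 − 1/(4n²π²)); higher powers xᵏ the same way, integrating xᵏ·cos(2nπx/a) by parts.
State is unnormalized: ∫|u|² dx = 3.9400, and ∫u*·x²·u dx = 81.055, so ⟨x²⟩ = 81.055 / 3.9400.
⟨x²⟩ = 20.572.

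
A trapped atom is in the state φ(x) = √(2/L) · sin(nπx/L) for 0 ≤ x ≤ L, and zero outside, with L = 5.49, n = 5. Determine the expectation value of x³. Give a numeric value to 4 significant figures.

⟨x³⟩ = ∫ x³·|φ|² dx (integrals over the domain).
With sin²θ = (1 − cos2θ)/2 on 0 ≤ x ≤ L: ∫sin²(nπx/L) dx = L/2, ∫x·sin²(nπx/L) dx = L²/4, ∫x²·sin²(nπx/L) dx = L³·(1/6 − 1/(4n²π²)); higher powers xᵏ the same way, integrating xᵏ·cos(2nπx/L) by parts.
⟨x³⟩ = 40.864.

40.86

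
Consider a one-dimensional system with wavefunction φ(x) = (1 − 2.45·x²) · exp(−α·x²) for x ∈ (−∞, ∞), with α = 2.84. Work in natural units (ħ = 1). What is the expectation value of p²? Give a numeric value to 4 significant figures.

p² φ = −ħ² d²φ/dx²; ⟨p²⟩ = −ħ² ∫ φ*·φ'' dx / ∫|φ|² dx.
Expand each integrand as polynomial × e^(−2αx²) and use ∫x^(2j)·e^(−2αx²) dx = (2j−1)!!/(4α)^j · √(π/(2α)), odd powers → 0; here √(π/(2α)) = 0.74371. Differentiate with the product rule, d/dx e^(−αx²) = −2αx·e^(−αx²).
State is unnormalized: ∫|φ|² dx = 0.52669, and ∫φ*·(−ħ² φ'') dx = 3.7109, so ⟨p²⟩ = 3.7109 / 0.52669.
⟨p²⟩ = 7.0456.

7.046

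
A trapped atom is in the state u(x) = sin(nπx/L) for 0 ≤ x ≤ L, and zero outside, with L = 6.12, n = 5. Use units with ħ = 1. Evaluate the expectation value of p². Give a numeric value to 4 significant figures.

6.588

p² u = −ħ² d²u/dx²; ⟨p²⟩ = −ħ² ∫ u*·u'' dx / ∫|u|² dx.
d/dx sin(nπx/L) = (nπ/L)·cos(nπx/L) and d²/dx² sin(nπx/L) = −(nπ/L)²·sin(nπx/L); on 0 ≤ x ≤ L, ∫sin²(nπx/L) dx = L/2 and ∫sin(nπx/L)·cos(nπx/L) dx = 0.
State is unnormalized: ∫|u|² dx = 3.0600, and ∫u*·(−ħ² u'') dx = 20.159, so ⟨p²⟩ = 20.159 / 3.0600.
⟨p²⟩ = 6.5877.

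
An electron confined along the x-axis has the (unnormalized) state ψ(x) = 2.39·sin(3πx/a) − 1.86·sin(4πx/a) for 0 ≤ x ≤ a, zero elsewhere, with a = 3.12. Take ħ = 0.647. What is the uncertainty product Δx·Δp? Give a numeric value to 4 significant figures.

1.415

Δx = √(⟨x²⟩−⟨x⟩²), Δp = √(⟨p²⟩−⟨p⟩²).
On 0 ≤ x ≤ a (j ≠ l): ∫sin²(jπx/a) dx = a/2, ∫sin(jπx/a)·sin(lπx/a) dx = 0; diagonal moments ∫x·sin²(jπx/a) dx = a²/4, ∫x²·sin²(jπx/a) dx = a³·(1/6 − 1/(4j²π²)); cross terms ∫x·sin(jπx/a)·sin(lπx/a) dx = 0 for j + l even and −4jla²/(π²(j² − l²)²) for j + l odd, ∫x²·sin(jπx/a)·sin(lπx/a) dx = (−1)^(j+l)·4jla³/(π²(j² − l²)²); higher powers the same way via product-to-sum and parts. d²/dx² sin(jπx/a) = −(jπ/a)²·sin(jπx/a); on 0 ≤ x ≤ a, ∫sin²(jπx/a) dx = a/2 and ∫sin(jπx/a)·sin(lπx/a) dx = 0 for j ≠ l, so only diagonal terms survive in ∫|ψ|² and ∫ψ·ψ″; ∫ψ·ψ′ dx = [ψ²/2] between the walls = 0.
Normalization: ∫|ψ|² dx = 14.308.
⟨x⟩ = 2.1604, ⟨x²⟩ = 5.0722 ⇒ Δx = 0.63640.
⟨p⟩ = 0.0000, ⟨p²⟩ = 4.9405 ⇒ Δp = 2.2227.
Δx·Δp = 1.4145.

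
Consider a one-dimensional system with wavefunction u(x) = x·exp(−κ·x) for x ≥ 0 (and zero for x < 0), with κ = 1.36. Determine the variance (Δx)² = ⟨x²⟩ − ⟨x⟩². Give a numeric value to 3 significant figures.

Compute ⟨x⟩ and ⟨x²⟩ separately, then (Δx)² = ⟨x²⟩ − ⟨x⟩².
Every integrand reduces to terms xʲ·e^(−2κx) on [0, ∞); use ∫₀^∞ xʲ·e^(−2κx) dx = j!/(2κ)^(j+1).
Normalization: ∫|u|² dx = 0.099386.
⟨x⟩ = 1.1029 and ⟨x²⟩ = 1.6220.
(Δx)² = 1.6220 − (1.1029)² = 0.40549.

0.405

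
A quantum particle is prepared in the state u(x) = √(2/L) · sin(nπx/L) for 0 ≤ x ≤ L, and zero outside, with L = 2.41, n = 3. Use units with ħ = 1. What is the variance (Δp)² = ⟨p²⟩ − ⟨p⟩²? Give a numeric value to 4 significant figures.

15.29

Compute ⟨p⟩ and ⟨p²⟩ separately; (Δp)² = ⟨p²⟩ − ⟨p⟩².
d/dx sin(nπx/L) = (nπ/L)·cos(nπx/L) and d²/dx² sin(nπx/L) = −(nπ/L)²·sin(nπx/L); on 0 ≤ x ≤ L, ∫sin²(nπx/L) dx = L/2 and ∫sin(nπx/L)·cos(nπx/L) dx = 0.
⟨p⟩ = 0.0000 and ⟨p²⟩ = 15.294.
(Δp)² = 15.294 − (0.0000)² = 15.294.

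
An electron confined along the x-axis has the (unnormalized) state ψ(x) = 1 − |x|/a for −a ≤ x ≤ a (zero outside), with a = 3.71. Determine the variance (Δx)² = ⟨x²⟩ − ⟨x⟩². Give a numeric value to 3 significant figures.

Compute ⟨x⟩ and ⟨x²⟩ separately, then (Δx)² = ⟨x²⟩ − ⟨x⟩².
ψ is even, so ∫ over [−a, a] = 2∫₀ᵃ with ψ = 1 − x/a there: ∫₀ᵃ (1 − x/a)² dx = a/3, ∫₀ᵃ x²(1 − x/a)² dx = a³/30, ∫₀ᵃ x⁴(1 − x/a)² dx = a⁵/105.
Normalization: ∫|ψ|² dx = 2.4733.
⟨x⟩ = 0.0000 and ⟨x²⟩ = 1.3764.
(Δx)² = 1.3764 − (0.0000)² = 1.3764.

1.38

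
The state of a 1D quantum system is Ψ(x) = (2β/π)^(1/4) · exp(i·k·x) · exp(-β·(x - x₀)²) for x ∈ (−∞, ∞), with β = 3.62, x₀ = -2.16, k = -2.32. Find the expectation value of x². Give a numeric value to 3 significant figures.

⟨x²⟩ = ∫ x²·|Ψ|² dx (integrals over the domain).
Gaussian moments (u = x − x₀): ∫u^(2j)·e^(−2βu²) du = (2j−1)!!/(4β)^j · √(π/(2β)), odd powers integrate to 0; here √(π/(2β)) = 0.65873.
⟨x²⟩ = 4.7347.

4.73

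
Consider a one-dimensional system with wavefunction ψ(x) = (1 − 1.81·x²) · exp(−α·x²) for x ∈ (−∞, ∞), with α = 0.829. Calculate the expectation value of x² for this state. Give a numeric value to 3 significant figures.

⟨x²⟩ = ∫ x²·|ψ|² dx / ∫|ψ|² dx (integrals over the domain).
Expand each integrand as polynomial × e^(−2αx²) and use ∫x^(2j)·e^(−2αx²) dx = (2j−1)!!/(4α)^j · √(π/(2α)), odd powers → 0; here √(π/(2α)) = 1.3765.
State is unnormalized: ∫|ψ|² dx = 1.1042, and ∫ψ*·x²·ψ dx = 0.91079, so ⟨x²⟩ = 0.91079 / 1.1042.
⟨x²⟩ = 0.82487.

0.825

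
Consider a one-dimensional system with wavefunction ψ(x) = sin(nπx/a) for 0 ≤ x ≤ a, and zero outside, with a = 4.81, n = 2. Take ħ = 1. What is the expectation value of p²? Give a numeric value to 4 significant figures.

p² ψ = −ħ² d²ψ/dx²; ⟨p²⟩ = −ħ² ∫ ψ*·ψ'' dx / ∫|ψ|² dx.
d/dx sin(nπx/a) = (nπ/a)·cos(nπx/a) and d²/dx² sin(nπx/a) = −(nπ/a)²·sin(nπx/a); on 0 ≤ x ≤ a, ∫sin²(nπx/a) dx = a/2 and ∫sin(nπx/a)·cos(nπx/a) dx = 0.
State is unnormalized: ∫|ψ|² dx = 2.4050, and ∫ψ*·(−ħ² ψ'') dx = 4.1038, so ⟨p²⟩ = 4.1038 / 2.4050.
⟨p²⟩ = 1.7064.

1.706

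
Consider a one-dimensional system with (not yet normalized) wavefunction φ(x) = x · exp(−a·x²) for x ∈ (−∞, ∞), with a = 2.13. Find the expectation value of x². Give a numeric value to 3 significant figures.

0.352

⟨x²⟩ = ∫ x²·|φ|² dx / ∫|φ|² dx (integrals over the domain).
Expand each integrand as polynomial × e^(−2ax²) and use ∫x^(2j)·e^(−2ax²) dx = (2j−1)!!/(4a)^j · √(π/(2a)), odd powers → 0; here √(π/(2a)) = 0.85876.
State is unnormalized: ∫|φ|² dx = 0.10079, and ∫φ*·x²·φ dx = 0.035491, so ⟨x²⟩ = 0.035491 / 0.10079.
⟨x²⟩ = 0.35211.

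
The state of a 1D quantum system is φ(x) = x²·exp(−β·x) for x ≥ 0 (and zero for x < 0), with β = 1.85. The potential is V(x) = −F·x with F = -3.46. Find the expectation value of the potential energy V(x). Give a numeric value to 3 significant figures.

⟨V⟩ = ∫ V(x)·|φ|² dx / ∫|φ|² dx.
Every integrand reduces to terms xʲ·e^(−2βx) on [0, ∞); use ∫₀^∞ xʲ·e^(−2βx) dx = j!/(2β)^(j+1).
State is unnormalized: ∫|φ|² dx = 0.034610, and ∫φ*·V(x)·φ dx = 0.16183, so ⟨V⟩ = 0.16183 / 0.034610.
⟨V⟩ = 4.6757.

4.68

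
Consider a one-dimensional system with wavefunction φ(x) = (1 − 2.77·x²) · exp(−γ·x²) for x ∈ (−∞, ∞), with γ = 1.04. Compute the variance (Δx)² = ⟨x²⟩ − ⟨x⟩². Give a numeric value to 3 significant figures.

0.880

Compute ⟨x⟩ and ⟨x²⟩ separately, then (Δx)² = ⟨x²⟩ − ⟨x⟩².
Expand each integrand as polynomial × e^(−2γx²) and use ∫x^(2j)·e^(−2γx²) dx = (2j−1)!!/(4γ)^j · √(π/(2γ)), odd powers → 0; here √(π/(2γ)) = 1.2290.
Normalization: ∫|φ|² dx = 1.2270.
⟨x⟩ = 0.0000 and ⟨x²⟩ = 0.88012.
(Δx)² = 0.88012 − (0.0000)² = 0.88012.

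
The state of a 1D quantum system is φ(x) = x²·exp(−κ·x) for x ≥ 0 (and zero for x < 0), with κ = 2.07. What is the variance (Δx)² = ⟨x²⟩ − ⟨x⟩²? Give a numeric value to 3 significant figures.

0.292

Compute ⟨x⟩ and ⟨x²⟩ separately, then (Δx)² = ⟨x²⟩ − ⟨x⟩².
Every integrand reduces to terms xʲ·e^(−2κx) on [0, ∞); use ∫₀^∞ xʲ·e^(−2κx) dx = j!/(2κ)^(j+1).
Normalization: ∫|φ|² dx = 0.019734.
⟨x⟩ = 1.2077 and ⟨x²⟩ = 1.7503.
(Δx)² = 1.7503 − (1.2077)² = 0.29172.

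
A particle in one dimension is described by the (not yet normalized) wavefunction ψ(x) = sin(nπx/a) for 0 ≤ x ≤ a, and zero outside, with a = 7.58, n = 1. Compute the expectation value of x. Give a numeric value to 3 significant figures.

3.79

⟨x⟩ = ∫ x·|ψ|² dx / ∫|ψ|² dx (integrals over the domain).
With sin²θ = (1 − cos2θ)/2 on 0 ≤ x ≤ a: ∫sin²(nπx/a) dx = a/2, ∫x·sin²(nπx/a) dx = a²/4, ∫x²·sin²(nπx/a) dx = a³·(1/6 − 1/(4n²π²)); higher powers xᵏ the same way, integrating xᵏ·cos(2nπx/a) by parts.
State is unnormalized: ∫|ψ|² dx = 3.7900, and ∫ψ*·x·ψ dx = 14.364, so ⟨x⟩ = 14.364 / 3.7900.
⟨x⟩ = 3.7900.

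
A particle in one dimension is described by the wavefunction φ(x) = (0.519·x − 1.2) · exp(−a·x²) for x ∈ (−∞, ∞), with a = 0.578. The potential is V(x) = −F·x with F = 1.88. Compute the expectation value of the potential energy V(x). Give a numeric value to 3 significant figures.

0.651

⟨V⟩ = ∫ V(x)·|φ|² dx / ∫|φ|² dx.
Expand each integrand as polynomial × e^(−2ax²) and use ∫x^(2j)·e^(−2ax²) dx = (2j−1)!!/(4a)^j · √(π/(2a)), odd powers → 0; here √(π/(2a)) = 1.6485.
State is unnormalized: ∫|φ|² dx = 2.5659, and ∫φ*·V(x)·φ dx = 1.6697, so ⟨V⟩ = 1.6697 / 2.5659.
⟨V⟩ = 0.65073.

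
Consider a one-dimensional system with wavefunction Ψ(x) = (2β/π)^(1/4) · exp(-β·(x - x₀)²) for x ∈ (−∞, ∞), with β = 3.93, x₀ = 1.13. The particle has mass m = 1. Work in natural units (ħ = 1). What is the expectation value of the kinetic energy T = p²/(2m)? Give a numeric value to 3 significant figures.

1.97

T = −(ħ²/2m) d²/dx², so ⟨T⟩ = −(ħ²/2m) ∫ Ψ*·Ψ'' dx; with m = 1.
Gaussian moments (u = x − x₀): ∫u^(2j)·e^(−2βu²) du = (2j−1)!!/(4β)^j · √(π/(2β)), odd powers integrate to 0; here √(π/(2β)) = 0.63221. Derivatives: d/dx e^(−βu²) = −2βu·e^(−βu²), d²/dx² e^(−βu²) = (4β²u² − 2β)·e^(−βu²).
⟨T⟩ = 1.9650.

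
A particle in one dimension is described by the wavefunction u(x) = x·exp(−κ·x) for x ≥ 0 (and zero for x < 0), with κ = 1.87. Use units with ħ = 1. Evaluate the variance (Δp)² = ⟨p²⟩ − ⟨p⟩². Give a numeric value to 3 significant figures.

Compute ⟨p⟩ and ⟨p²⟩ separately; (Δp)² = ⟨p²⟩ − ⟨p⟩².
Differentiate x·exp(−κ·x) with the product rule; every integrand then reduces to terms xʲ·e^(−2κx) on [0, ∞), with ∫₀^∞ xʲ·e^(−2κx) dx = j!/(2κ)^(j+1).
Normalization: ∫|u|² dx = 0.038231.
⟨p⟩ = 0.0000 and ⟨p²⟩ = 3.4969.
(Δp)² = 3.4969 − (0.0000)² = 3.4969.

3.50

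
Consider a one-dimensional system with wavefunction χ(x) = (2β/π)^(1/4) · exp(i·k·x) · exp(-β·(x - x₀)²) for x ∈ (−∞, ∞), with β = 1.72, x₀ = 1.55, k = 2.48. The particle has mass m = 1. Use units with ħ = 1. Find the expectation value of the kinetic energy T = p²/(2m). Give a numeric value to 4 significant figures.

T = −(ħ²/2m) d²/dx², so ⟨T⟩ = −(ħ²/2m) ∫ χ*·χ'' dx; with m = 1.
Gaussian moments (u = x − x₀): ∫u^(2j)·e^(−2βu²) du = (2j−1)!!/(4β)^j · √(π/(2β)), odd powers integrate to 0; here √(π/(2β)) = 0.95564. Derivatives: χ′ = (ik − 2βu)·χ, χ″ = ((ik − 2βu)² − 2β)·χ; the odd-in-u pieces drop out.
⟨T⟩ = 3.9352.

3.935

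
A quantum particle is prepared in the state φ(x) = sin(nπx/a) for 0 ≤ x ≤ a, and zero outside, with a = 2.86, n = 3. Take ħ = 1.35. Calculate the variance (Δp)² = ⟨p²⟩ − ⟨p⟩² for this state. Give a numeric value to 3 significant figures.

Compute ⟨p⟩ and ⟨p²⟩ separately; (Δp)² = ⟨p²⟩ − ⟨p⟩².
d/dx sin(nπx/a) = (nπ/a)·cos(nπx/a) and d²/dx² sin(nπx/a) = −(nπ/a)²·sin(nπx/a); on 0 ≤ x ≤ a, ∫sin²(nπx/a) dx = a/2 and ∫sin(nπx/a)·cos(nπx/a) dx = 0.
Normalization: ∫|φ|² dx = 1.4300.
⟨p⟩ = 0.0000 and ⟨p²⟩ = 19.791.
(Δp)² = 19.791 − (0.0000)² = 19.791.

19.8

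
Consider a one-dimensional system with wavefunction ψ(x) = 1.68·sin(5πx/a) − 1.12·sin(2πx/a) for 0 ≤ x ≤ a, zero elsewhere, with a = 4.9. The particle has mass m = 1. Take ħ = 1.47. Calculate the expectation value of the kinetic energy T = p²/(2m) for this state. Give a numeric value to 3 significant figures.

8.23

T = −(ħ²/2m) d²/dx², so ⟨T⟩ = −(ħ²/2m) ∫ ψ*·ψ'' dx / ∫|ψ|² dx; with m = 1.
d²/dx² sin(jπx/a) = −(jπ/a)²·sin(jπx/a); on 0 ≤ x ≤ a, ∫sin²(jπx/a) dx = a/2 and ∫sin(jπx/a)·sin(lπx/a) dx = 0 for j ≠ l, so only diagonal terms survive in ∫|ψ|² and ∫ψ·ψ″; ∫ψ·ψ′ dx = [ψ²/2] between the walls = 0.
State is unnormalized: ∫|ψ|² dx = 9.9882, and ∫ψ*·(−ħ²/2m · ψ'') dx = 82.238, so ⟨T⟩ = 82.238 / 9.9882.
⟨T⟩ = 8.2335.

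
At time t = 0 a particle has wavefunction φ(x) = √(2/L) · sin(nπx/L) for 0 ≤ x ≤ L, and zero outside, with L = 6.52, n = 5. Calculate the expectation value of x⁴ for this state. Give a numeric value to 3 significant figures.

354.

⟨x⁴⟩ = ∫ x⁴·|φ|² dx (integrals over the domain).
With sin²θ = (1 − cos2θ)/2 on 0 ≤ x ≤ L: ∫sin²(nπx/L) dx = L/2, ∫x·sin²(nπx/L) dx = L²/4, ∫x²·sin²(nπx/L) dx = L³·(1/6 − 1/(4n²π²)); higher powers xᵏ the same way, integrating xᵏ·cos(2nπx/L) by parts.
⟨x⁴⟩ = 354.15.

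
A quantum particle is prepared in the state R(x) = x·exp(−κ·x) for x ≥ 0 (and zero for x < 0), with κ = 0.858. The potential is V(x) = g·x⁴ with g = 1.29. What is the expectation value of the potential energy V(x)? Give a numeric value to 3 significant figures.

⟨V⟩ = ∫ V(x)·|R|² dx / ∫|R|² dx.
Every integrand reduces to terms xʲ·e^(−2κx) on [0, ∞); use ∫₀^∞ xʲ·e^(−2κx) dx = j!/(2κ)^(j+1).
State is unnormalized: ∫|R|² dx = 0.39580, and ∫R*·V(x)·R dx = 21.198, so ⟨V⟩ = 21.198 / 0.39580.
⟨V⟩ = 53.558.

53.6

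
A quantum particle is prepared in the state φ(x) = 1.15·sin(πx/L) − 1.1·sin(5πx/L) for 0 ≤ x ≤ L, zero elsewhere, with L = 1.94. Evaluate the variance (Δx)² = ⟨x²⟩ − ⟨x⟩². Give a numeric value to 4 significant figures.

0.1840

Compute ⟨x⟩ and ⟨x²⟩ separately, then (Δx)² = ⟨x²⟩ − ⟨x⟩².
On 0 ≤ x ≤ L (j ≠ l): ∫sin²(jπx/L) dx = L/2, ∫sin(jπx/L)·sin(lπx/L) dx = 0; diagonal moments ∫x·sin²(jπx/L) dx = L²/4, ∫x²·sin²(jπx/L) dx = L³·(1/6 − 1/(4j²π²)); cross terms ∫x·sin(jπx/L)·sin(lπx/L) dx = 0 for j + l even and −4jlL²/(π²(j² − l²)²) for j + l odd, ∫x²·sin(jπx/L)·sin(lπx/L) dx = (−1)^(j+l)·4jlL³/(π²(j² − l²)²); higher powers the same way via product-to-sum and parts.
Normalization: ∫|φ|² dx = 2.4565.
⟨x⟩ = 0.97000 and ⟨x²⟩ = 1.1249.
(Δx)² = 1.1249 − (0.97000)² = 0.18397.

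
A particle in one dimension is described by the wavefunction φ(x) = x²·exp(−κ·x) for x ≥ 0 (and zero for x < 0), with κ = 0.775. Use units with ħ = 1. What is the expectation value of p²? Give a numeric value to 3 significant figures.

p² φ = −ħ² d²φ/dx²; ⟨p²⟩ = −ħ² ∫ φ*·φ'' dx / ∫|φ|² dx.
Differentiate x²·exp(−κ·x) with the product rule; every integrand then reduces to terms xʲ·e^(−2κx) on [0, ∞), with ∫₀^∞ xʲ·e^(−2κx) dx = j!/(2κ)^(j+1).
State is unnormalized: ∫|φ|² dx = 2.6826, and ∫φ*·(−ħ² φ'') dx = 0.53707, so ⟨p²⟩ = 0.53707 / 2.6826.
⟨p²⟩ = 0.20021.

0.200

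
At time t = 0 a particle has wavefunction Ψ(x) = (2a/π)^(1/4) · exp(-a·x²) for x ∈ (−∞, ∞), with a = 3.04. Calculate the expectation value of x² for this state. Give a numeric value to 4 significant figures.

⟨x²⟩ = ∫ x²·|Ψ|² dx (integrals over the domain).
Gaussian moments: ∫x^(2j)·e^(−2ax²) dx = (2j−1)!!/(4a)^j · √(π/(2a)), odd powers integrate to 0; here √(π/(2a)) = 0.71882.
⟨x²⟩ = 0.082237.

0.08224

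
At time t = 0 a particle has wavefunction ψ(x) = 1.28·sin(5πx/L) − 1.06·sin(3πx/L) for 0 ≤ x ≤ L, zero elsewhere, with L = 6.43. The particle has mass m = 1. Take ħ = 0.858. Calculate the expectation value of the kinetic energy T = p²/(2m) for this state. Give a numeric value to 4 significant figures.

1.625

T = −(ħ²/2m) d²/dx², so ⟨T⟩ = −(ħ²/2m) ∫ ψ*·ψ'' dx / ∫|ψ|² dx; with m = 1.
d²/dx² sin(jπx/L) = −(jπ/L)²·sin(jπx/L); on 0 ≤ x ≤ L, ∫sin²(jπx/L) dx = L/2 and ∫sin(jπx/L)·sin(lπx/L) dx = 0 for j ≠ l, so only diagonal terms survive in ∫|ψ|² and ∫ψ·ψ″; ∫ψ·ψ′ dx = [ψ²/2] between the walls = 0.
State is unnormalized: ∫|ψ|² dx = 8.8798, and ∫ψ*·(−ħ²/2m · ψ'') dx = 14.427, so ⟨T⟩ = 14.427 / 8.8798.
⟨T⟩ = 1.6247.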